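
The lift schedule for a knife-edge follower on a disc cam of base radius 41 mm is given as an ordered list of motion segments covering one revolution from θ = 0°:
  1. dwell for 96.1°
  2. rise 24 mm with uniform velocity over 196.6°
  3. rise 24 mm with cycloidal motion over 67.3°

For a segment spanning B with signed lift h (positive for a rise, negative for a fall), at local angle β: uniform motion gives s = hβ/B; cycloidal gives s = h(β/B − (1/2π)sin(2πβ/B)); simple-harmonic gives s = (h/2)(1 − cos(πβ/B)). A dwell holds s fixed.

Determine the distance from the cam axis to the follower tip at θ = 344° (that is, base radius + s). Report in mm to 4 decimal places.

seg 1 [0°–96.1°] dwell: s stays 0.0000
seg 2 [96.1°–292.7°] uniform, h=24: full span → s += 24 → s = 24.0000
seg 3 [292.7°–360°] cycloidal, h=24: θ=344° here. β=51.3, B=67.3. 24·(0.7623 − sin(2π·0.7623)/(2π)) = 22.1026 → s = 46.1026
radial distance = base radius + s = 41 + 46.1026 = 87.1026

87.1026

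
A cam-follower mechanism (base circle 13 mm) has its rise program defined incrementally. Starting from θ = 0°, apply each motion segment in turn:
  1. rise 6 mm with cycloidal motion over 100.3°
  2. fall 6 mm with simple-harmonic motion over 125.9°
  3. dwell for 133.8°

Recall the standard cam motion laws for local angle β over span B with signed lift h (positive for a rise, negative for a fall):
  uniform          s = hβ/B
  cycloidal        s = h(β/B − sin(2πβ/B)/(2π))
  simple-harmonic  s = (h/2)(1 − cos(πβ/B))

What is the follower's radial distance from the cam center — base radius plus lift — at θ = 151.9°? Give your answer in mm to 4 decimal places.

seg 1 [0°–100.3°] cycloidal, h=6: full span → s += 6 → s = 6.0000
seg 2 [100.3°–226.2°] simple-harmonic, h=-6: θ=151.9° here. β=51.6, B=125.9. -6/2·(1 − cos(π·0.4098)) = -2.1617 → s = 3.8383
radial distance = base radius + s = 13 + 3.8383 = 16.8383

16.8383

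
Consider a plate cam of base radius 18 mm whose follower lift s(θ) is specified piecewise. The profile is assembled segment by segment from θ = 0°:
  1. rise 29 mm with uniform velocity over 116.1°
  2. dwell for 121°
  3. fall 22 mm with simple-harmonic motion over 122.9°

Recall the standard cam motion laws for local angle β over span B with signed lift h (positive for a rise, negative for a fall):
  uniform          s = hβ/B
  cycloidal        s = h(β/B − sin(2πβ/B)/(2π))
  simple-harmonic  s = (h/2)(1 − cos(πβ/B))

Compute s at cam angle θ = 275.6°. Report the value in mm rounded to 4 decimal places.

seg 1 [0°–116.1°] uniform, h=29: full span → s += 29 → s = 29.0000
seg 2 [116.1°–237.1°] dwell: s stays 29.0000
seg 3 [237.1°–360°] simple-harmonic, h=-22: θ=275.6° here. β=38.5, B=122.9. -22/2·(1 − cos(π·0.3133)) = -4.9107 → s = 24.0893

24.0893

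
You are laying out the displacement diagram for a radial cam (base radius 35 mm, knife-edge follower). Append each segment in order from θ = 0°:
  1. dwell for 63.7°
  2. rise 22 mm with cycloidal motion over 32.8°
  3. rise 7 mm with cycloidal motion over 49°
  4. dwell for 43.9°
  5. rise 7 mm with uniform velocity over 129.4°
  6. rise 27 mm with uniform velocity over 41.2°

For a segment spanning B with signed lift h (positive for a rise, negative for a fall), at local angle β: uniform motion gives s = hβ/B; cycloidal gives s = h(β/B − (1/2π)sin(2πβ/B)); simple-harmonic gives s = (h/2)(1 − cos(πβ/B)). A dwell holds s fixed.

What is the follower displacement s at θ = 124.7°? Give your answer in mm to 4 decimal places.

seg 1 [0°–63.7°] dwell: s stays 0.0000
seg 2 [63.7°–96.5°] cycloidal, h=22: full span → s += 22 → s = 22.0000
seg 3 [96.5°–145.5°] cycloidal, h=7: θ=124.7° here. β=28.2, B=49. 7·(0.5755 − sin(2π·0.5755)/(2π)) = 4.5375 → s = 26.5375

26.5375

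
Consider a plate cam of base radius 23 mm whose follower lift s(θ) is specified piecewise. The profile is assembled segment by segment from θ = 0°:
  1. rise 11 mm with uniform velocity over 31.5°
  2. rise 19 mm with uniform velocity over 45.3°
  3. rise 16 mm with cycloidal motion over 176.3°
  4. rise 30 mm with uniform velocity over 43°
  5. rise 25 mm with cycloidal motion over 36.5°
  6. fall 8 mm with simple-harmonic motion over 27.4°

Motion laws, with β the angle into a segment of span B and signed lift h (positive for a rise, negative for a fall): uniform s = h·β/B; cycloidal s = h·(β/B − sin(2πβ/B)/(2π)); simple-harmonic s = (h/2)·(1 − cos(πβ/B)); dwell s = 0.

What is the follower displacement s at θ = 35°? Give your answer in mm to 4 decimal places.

seg 1 [0°–31.5°] uniform, h=11: full span → s += 11 → s = 11.0000
seg 2 [31.5°–76.8°] uniform, h=19: θ=35° here. β=3.5, B=45.3. 19·3.5/45.3 = 1.4680 → s = 12.4680

12.4680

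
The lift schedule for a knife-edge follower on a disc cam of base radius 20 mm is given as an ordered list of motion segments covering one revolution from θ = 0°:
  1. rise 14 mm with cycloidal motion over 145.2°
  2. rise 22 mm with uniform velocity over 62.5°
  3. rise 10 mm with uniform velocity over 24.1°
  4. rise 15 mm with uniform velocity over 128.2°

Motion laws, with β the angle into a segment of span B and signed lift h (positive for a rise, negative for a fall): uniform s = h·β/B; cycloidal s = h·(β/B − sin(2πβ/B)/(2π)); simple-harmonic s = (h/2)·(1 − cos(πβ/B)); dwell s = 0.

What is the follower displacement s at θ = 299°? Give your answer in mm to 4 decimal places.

seg 1 [0°–145.2°] cycloidal, h=14: full span → s += 14 → s = 14.0000
seg 2 [145.2°–207.7°] uniform, h=22: full span → s += 22 → s = 36.0000
seg 3 [207.7°–231.8°] uniform, h=10: full span → s += 10 → s = 46.0000
seg 4 [231.8°–360°] uniform, h=15: θ=299° here. β=67.2, B=128.2. 15·67.2/128.2 = 7.8627 → s = 53.8627

53.8627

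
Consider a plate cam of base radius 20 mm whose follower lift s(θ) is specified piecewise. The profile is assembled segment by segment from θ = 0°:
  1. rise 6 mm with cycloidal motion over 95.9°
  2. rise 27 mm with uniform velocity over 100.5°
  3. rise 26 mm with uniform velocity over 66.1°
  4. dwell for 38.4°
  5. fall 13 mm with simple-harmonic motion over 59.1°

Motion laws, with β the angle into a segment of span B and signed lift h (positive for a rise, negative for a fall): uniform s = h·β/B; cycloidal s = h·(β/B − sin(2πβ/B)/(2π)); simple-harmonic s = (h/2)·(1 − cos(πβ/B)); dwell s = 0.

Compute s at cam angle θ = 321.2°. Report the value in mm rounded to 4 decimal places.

seg 1 [0°–95.9°] cycloidal, h=6: full span → s += 6 → s = 6.0000
seg 2 [95.9°–196.4°] uniform, h=27: full span → s += 27 → s = 33.0000
seg 3 [196.4°–262.5°] uniform, h=26: full span → s += 26 → s = 59.0000
seg 4 [262.5°–300.9°] dwell: s stays 59.0000
seg 5 [300.9°–360°] simple-harmonic, h=-13: θ=321.2° here. β=20.3, B=59.1. -13/2·(1 − cos(π·0.3435)) = -3.4312 → s = 55.5688

55.5688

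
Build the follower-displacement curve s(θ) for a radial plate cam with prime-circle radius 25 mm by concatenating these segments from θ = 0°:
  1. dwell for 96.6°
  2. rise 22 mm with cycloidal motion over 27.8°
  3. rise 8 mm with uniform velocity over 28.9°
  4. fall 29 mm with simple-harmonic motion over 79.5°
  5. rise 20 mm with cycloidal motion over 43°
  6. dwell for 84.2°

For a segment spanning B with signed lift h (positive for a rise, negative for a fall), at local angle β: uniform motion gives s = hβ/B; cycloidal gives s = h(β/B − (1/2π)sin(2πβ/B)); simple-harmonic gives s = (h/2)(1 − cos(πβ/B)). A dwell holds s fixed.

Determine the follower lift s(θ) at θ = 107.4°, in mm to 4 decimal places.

seg 1 [0°–96.6°] dwell: s stays 0.0000
seg 2 [96.6°–124.4°] cycloidal, h=22: θ=107.4° here. β=10.8, B=27.8. 22·(0.3885 − sin(2π·0.3885)/(2π)) = 6.2894 → s = 6.2894

6.2894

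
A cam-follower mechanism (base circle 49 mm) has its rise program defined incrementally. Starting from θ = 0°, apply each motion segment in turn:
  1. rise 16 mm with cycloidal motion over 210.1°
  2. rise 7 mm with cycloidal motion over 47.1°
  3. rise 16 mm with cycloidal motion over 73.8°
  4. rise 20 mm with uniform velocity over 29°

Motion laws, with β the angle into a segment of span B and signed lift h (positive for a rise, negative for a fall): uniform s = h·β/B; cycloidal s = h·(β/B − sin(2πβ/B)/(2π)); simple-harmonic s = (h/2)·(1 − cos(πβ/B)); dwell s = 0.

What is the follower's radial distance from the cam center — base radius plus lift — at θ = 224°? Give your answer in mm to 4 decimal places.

seg 1 [0°–210.1°] cycloidal, h=16: full span → s += 16 → s = 16.0000
seg 2 [210.1°–257.2°] cycloidal, h=7: θ=224° here. β=13.9, B=47.1. 7·(0.2951 − sin(2π·0.2951)/(2π)) = 0.9962 → s = 16.9962
radial distance = base radius + s = 49 + 16.9962 = 65.9962

65.9962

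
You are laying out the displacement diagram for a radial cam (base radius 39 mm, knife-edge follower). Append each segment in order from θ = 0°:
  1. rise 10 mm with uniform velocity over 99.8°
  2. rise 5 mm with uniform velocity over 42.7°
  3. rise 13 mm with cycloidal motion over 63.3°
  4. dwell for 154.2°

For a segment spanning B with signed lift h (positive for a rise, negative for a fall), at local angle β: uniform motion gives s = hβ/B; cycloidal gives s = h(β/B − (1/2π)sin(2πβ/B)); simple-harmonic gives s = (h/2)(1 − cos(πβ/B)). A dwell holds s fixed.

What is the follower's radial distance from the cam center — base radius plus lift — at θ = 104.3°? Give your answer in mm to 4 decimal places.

seg 1 [0°–99.8°] uniform, h=10: full span → s += 10 → s = 10.0000
seg 2 [99.8°–142.5°] uniform, h=5: θ=104.3° here. β=4.5, B=42.7. 5·4.5/42.7 = 0.5269 → s = 10.5269
radial distance = base radius + s = 39 + 10.5269 = 49.5269

49.5269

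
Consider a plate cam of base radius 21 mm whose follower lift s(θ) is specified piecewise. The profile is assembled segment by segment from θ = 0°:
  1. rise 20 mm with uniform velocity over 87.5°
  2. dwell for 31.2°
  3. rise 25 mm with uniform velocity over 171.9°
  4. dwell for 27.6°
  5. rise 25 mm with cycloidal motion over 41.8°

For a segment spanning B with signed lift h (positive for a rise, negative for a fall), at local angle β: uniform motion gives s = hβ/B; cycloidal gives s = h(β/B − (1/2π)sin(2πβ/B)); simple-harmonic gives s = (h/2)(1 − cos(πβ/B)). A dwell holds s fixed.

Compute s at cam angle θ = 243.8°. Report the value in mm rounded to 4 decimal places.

seg 1 [0°–87.5°] uniform, h=20: full span → s += 20 → s = 20.0000
seg 2 [87.5°–118.7°] dwell: s stays 20.0000
seg 3 [118.7°–290.6°] uniform, h=25: θ=243.8° here. β=125.1, B=171.9. 25·125.1/171.9 = 18.1937 → s = 38.1937

38.1937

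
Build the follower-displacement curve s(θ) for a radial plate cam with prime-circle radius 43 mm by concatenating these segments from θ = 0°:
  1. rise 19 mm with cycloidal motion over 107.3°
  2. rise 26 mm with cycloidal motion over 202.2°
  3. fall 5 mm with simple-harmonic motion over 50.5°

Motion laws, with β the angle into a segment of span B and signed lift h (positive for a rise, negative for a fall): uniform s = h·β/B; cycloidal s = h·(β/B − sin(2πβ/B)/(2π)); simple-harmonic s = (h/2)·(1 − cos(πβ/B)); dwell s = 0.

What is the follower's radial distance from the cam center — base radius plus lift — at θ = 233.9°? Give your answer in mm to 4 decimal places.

seg 1 [0°–107.3°] cycloidal, h=19: full span → s += 19 → s = 19.0000
seg 2 [107.3°–309.5°] cycloidal, h=26: θ=233.9° here. β=126.6, B=202.2. 26·(0.6261 − sin(2π·0.6261)/(2π)) = 19.2253 → s = 38.2253
radial distance = base radius + s = 43 + 38.2253 = 81.2253

81.2253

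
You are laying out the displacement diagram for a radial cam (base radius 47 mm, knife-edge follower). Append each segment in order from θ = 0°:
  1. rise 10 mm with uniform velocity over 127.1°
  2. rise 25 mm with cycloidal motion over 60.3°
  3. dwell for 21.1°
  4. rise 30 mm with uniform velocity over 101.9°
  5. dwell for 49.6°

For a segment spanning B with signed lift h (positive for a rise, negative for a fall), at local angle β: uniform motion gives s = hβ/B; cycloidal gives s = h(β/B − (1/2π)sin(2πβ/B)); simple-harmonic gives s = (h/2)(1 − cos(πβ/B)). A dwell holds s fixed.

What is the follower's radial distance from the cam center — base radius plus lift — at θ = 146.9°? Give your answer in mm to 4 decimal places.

seg 1 [0°–127.1°] uniform, h=10: full span → s += 10 → s = 10.0000
seg 2 [127.1°–187.4°] cycloidal, h=25: θ=146.9° here. β=19.8, B=60.3. 25·(0.3284 − sin(2π·0.3284)/(2π)) = 4.7027 → s = 14.7027
radial distance = base radius + s = 47 + 14.7027 = 61.7027

61.7027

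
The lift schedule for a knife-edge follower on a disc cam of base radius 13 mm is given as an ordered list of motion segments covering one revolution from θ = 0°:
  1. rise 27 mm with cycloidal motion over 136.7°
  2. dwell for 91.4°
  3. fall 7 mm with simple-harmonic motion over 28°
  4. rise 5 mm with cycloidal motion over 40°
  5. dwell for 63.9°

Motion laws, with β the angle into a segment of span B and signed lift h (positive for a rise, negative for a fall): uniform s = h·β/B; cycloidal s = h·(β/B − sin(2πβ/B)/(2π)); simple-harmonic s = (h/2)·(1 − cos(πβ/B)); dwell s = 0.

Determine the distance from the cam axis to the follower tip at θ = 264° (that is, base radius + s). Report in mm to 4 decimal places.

seg 1 [0°–136.7°] cycloidal, h=27: full span → s += 27 → s = 27.0000
seg 2 [136.7°–228.1°] dwell: s stays 27.0000
seg 3 [228.1°–256.1°] simple-harmonic, h=-7: full span → s += -7 → s = 20.0000
seg 4 [256.1°–296.1°] cycloidal, h=5: θ=264° here. β=7.9, B=40. 5·(0.1975 − sin(2π·0.1975)/(2π)) = 0.2346 → s = 20.2346
radial distance = base radius + s = 13 + 20.2346 = 33.2346

33.2346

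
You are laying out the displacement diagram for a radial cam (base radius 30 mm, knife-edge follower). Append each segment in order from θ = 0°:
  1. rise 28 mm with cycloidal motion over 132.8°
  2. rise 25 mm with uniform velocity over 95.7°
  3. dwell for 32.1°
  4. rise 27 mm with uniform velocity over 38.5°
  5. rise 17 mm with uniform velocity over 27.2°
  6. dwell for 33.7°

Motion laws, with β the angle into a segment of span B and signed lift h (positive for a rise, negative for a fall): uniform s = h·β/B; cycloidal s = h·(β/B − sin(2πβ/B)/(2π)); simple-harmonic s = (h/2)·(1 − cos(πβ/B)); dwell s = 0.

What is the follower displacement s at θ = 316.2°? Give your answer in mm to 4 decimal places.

seg 1 [0°–132.8°] cycloidal, h=28: full span → s += 28 → s = 28.0000
seg 2 [132.8°–228.5°] uniform, h=25: full span → s += 25 → s = 53.0000
seg 3 [228.5°–260.6°] dwell: s stays 53.0000
seg 4 [260.6°–299.1°] uniform, h=27: full span → s += 27 → s = 80.0000
seg 5 [299.1°–326.3°] uniform, h=17: θ=316.2° here. β=17.1, B=27.2. 17·17.1/27.2 = 10.6875 → s = 90.6875

90.6875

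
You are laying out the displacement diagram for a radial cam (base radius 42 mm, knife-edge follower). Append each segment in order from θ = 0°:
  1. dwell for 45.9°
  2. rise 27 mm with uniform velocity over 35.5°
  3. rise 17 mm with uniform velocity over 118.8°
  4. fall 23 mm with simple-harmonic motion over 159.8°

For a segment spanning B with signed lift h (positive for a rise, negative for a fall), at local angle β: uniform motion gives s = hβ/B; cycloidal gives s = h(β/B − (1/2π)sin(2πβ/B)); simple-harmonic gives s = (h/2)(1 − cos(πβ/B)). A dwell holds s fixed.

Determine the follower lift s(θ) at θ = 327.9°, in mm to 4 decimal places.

seg 1 [0°–45.9°] dwell: s stays 0.0000
seg 2 [45.9°–81.4°] uniform, h=27: full span → s += 27 → s = 27.0000
seg 3 [81.4°–200.2°] uniform, h=17: full span → s += 17 → s = 44.0000
seg 4 [200.2°–360°] simple-harmonic, h=-23: θ=327.9° here. β=127.7, B=159.8. -23/2·(1 − cos(π·0.7991)) = -20.7851 → s = 23.2149

23.2149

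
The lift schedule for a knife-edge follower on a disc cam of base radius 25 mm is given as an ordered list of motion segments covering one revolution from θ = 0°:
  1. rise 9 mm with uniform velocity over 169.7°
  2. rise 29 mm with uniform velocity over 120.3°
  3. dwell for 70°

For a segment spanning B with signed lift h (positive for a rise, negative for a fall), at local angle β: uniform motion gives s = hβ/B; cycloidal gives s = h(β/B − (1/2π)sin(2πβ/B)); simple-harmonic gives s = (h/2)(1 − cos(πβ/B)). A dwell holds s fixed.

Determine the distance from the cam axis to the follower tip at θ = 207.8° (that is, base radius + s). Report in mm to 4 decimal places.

seg 1 [0°–169.7°] uniform, h=9: full span → s += 9 → s = 9.0000
seg 2 [169.7°–290°] uniform, h=29: θ=207.8° here. β=38.1, B=120.3. 29·38.1/120.3 = 9.1845 → s = 18.1845
radial distance = base radius + s = 25 + 18.1845 = 43.1845

43.1845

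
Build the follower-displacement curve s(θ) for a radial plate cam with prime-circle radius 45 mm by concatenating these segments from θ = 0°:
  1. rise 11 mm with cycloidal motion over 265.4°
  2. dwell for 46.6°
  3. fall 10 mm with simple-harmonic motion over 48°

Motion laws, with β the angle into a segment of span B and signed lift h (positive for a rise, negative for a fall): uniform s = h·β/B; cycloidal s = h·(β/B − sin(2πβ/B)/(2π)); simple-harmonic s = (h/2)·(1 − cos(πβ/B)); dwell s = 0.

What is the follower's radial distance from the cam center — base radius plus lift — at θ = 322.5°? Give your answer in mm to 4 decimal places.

seg 1 [0°–265.4°] cycloidal, h=11: full span → s += 11 → s = 11.0000
seg 2 [265.4°–312°] dwell: s stays 11.0000
seg 3 [312°–360°] simple-harmonic, h=-10: θ=322.5° here. β=10.5, B=48. -10/2·(1 − cos(π·0.2188)) = -1.1349 → s = 9.8651
radial distance = base radius + s = 45 + 9.8651 = 54.8651

54.8651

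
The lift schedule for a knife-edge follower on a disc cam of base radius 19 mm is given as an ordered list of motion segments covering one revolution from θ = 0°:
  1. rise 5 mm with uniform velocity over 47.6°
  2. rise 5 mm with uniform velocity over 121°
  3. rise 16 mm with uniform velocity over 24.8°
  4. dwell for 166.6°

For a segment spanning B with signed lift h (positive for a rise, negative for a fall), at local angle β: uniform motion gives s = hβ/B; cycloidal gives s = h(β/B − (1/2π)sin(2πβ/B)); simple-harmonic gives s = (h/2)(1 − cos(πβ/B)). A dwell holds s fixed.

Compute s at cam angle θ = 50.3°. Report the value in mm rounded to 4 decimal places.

seg 1 [0°–47.6°] uniform, h=5: full span → s += 5 → s = 5.0000
seg 2 [47.6°–168.6°] uniform, h=5: θ=50.3° here. β=2.7, B=121. 5·2.7/121 = 0.1116 → s = 5.1116

5.1116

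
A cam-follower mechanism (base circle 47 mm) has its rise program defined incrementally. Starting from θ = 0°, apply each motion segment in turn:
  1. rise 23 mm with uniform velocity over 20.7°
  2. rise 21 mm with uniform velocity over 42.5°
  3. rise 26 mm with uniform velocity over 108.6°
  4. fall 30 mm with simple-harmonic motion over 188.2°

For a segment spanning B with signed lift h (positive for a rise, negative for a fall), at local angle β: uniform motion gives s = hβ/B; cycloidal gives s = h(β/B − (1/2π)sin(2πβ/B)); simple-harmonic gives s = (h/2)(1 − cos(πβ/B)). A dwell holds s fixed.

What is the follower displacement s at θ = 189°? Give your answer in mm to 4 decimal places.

seg 1 [0°–20.7°] uniform, h=23: full span → s += 23 → s = 23.0000
seg 2 [20.7°–63.2°] uniform, h=21: full span → s += 21 → s = 44.0000
seg 3 [63.2°–171.8°] uniform, h=26: full span → s += 26 → s = 70.0000
seg 4 [171.8°–360°] simple-harmonic, h=-30: θ=189° here. β=17.2, B=188.2. -30/2·(1 − cos(π·0.0914)) = -0.6140 → s = 69.3860

69.3860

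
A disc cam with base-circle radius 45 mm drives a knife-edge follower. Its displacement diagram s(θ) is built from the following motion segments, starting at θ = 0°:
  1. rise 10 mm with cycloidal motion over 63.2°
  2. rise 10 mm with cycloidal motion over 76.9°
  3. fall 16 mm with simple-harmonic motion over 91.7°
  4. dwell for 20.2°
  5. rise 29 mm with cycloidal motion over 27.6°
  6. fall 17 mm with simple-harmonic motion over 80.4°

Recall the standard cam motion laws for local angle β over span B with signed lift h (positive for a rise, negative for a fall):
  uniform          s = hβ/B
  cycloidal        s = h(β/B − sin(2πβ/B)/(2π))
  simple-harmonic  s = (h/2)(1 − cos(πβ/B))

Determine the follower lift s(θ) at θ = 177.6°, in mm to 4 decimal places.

seg 1 [0°–63.2°] cycloidal, h=10: full span → s += 10 → s = 10.0000
seg 2 [63.2°–140.1°] cycloidal, h=10: full span → s += 10 → s = 20.0000
seg 3 [140.1°–231.8°] simple-harmonic, h=-16: θ=177.6° here. β=37.5, B=91.7. -16/2·(1 − cos(π·0.4089)) = -5.7426 → s = 14.2574

14.2574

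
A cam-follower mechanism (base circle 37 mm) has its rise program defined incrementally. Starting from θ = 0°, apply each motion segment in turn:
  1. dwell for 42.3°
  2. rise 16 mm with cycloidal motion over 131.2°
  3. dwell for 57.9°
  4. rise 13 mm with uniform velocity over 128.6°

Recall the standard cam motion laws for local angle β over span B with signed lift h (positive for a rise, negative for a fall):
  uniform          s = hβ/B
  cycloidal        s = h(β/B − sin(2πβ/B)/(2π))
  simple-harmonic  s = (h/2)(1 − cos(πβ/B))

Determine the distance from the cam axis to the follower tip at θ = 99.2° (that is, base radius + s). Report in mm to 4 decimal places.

seg 1 [0°–42.3°] dwell: s stays 0.0000
seg 2 [42.3°–173.5°] cycloidal, h=16: θ=99.2° here. β=56.9, B=131.2. 16·(0.4337 − sin(2π·0.4337)/(2π)) = 5.9085 → s = 5.9085
radial distance = base radius + s = 37 + 5.9085 = 42.9085

42.9085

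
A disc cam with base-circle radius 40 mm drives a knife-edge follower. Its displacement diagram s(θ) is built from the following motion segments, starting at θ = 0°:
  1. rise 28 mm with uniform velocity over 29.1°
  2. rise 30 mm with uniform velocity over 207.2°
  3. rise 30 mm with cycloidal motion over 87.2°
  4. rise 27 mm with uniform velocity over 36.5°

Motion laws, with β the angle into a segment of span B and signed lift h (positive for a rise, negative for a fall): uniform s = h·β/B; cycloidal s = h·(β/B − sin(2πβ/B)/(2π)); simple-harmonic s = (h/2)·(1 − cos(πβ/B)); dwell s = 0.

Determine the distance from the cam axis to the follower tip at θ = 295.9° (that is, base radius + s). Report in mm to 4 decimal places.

seg 1 [0°–29.1°] uniform, h=28: full span → s += 28 → s = 28.0000
seg 2 [29.1°–236.3°] uniform, h=30: full span → s += 30 → s = 58.0000
seg 3 [236.3°–323.5°] cycloidal, h=30: θ=295.9° here. β=59.6, B=87.2. 30·(0.6835 − sin(2π·0.6835)/(2π)) = 24.8683 → s = 82.8683
radial distance = base radius + s = 40 + 82.8683 = 122.8683

122.8683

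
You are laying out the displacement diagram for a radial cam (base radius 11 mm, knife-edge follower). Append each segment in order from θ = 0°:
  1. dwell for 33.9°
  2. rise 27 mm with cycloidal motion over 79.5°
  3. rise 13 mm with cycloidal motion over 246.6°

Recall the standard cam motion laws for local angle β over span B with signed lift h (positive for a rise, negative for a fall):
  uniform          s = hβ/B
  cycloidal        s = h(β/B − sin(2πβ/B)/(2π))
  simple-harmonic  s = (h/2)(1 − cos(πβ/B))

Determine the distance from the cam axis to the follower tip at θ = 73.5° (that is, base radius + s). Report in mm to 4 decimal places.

seg 1 [0°–33.9°] dwell: s stays 0.0000
seg 2 [33.9°–113.4°] cycloidal, h=27: θ=73.5° here. β=39.6, B=79.5. 27·(0.4981 − sin(2π·0.4981)/(2π)) = 13.3981 → s = 13.3981
radial distance = base radius + s = 11 + 13.3981 = 24.3981

24.3981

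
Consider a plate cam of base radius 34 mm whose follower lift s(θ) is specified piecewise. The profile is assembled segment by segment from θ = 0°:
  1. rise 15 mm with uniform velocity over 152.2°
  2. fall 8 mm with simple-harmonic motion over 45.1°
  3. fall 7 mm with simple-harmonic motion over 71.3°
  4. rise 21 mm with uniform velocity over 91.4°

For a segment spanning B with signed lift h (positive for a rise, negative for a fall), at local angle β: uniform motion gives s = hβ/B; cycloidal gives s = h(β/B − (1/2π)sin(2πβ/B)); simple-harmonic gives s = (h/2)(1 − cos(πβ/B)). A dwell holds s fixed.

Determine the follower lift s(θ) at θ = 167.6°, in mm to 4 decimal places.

seg 1 [0°–152.2°] uniform, h=15: full span → s += 15 → s = 15.0000
seg 2 [152.2°–197.3°] simple-harmonic, h=-8: θ=167.6° here. β=15.4, B=45.1. -8/2·(1 − cos(π·0.3415)) = -2.0891 → s = 12.9109

12.9109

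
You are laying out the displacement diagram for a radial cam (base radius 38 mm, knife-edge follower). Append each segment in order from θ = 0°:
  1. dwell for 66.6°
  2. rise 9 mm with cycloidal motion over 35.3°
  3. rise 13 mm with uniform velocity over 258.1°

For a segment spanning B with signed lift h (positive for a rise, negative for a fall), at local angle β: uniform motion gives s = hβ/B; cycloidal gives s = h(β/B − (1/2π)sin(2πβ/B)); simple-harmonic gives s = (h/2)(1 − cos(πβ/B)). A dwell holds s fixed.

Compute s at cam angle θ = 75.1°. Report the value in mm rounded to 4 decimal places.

seg 1 [0°–66.6°] dwell: s stays 0.0000
seg 2 [66.6°–101.9°] cycloidal, h=9: θ=75.1° here. β=8.5, B=35.3. 9·(0.2408 − sin(2π·0.2408)/(2π)) = 0.7371 → s = 0.7371

0.7371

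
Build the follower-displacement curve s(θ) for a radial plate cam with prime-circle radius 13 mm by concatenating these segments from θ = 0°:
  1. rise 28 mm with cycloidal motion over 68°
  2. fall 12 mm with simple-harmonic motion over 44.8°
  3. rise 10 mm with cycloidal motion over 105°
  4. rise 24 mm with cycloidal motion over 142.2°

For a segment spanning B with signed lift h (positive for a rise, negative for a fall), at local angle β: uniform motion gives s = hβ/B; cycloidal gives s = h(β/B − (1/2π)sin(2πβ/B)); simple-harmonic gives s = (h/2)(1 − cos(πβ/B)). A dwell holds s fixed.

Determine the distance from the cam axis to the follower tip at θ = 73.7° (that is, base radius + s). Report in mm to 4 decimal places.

seg 1 [0°–68°] cycloidal, h=28: full span → s += 28 → s = 28.0000
seg 2 [68°–112.8°] simple-harmonic, h=-12: θ=73.7° here. β=5.7, B=44.8. -12/2·(1 − cos(π·0.1272)) = -0.4730 → s = 27.5270
radial distance = base radius + s = 13 + 27.5270 = 40.5270

40.5270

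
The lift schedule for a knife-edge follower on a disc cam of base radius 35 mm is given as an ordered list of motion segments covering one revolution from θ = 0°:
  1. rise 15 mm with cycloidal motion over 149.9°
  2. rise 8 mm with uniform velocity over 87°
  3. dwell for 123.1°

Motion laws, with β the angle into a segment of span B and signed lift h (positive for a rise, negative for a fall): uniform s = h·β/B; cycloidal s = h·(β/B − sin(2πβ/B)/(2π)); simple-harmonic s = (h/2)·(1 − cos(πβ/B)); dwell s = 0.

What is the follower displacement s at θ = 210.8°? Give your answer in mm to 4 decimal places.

seg 1 [0°–149.9°] cycloidal, h=15: full span → s += 15 → s = 15.0000
seg 2 [149.9°–236.9°] uniform, h=8: θ=210.8° here. β=60.9, B=87. 8·60.9/87 = 5.6000 → s = 20.6000

20.6000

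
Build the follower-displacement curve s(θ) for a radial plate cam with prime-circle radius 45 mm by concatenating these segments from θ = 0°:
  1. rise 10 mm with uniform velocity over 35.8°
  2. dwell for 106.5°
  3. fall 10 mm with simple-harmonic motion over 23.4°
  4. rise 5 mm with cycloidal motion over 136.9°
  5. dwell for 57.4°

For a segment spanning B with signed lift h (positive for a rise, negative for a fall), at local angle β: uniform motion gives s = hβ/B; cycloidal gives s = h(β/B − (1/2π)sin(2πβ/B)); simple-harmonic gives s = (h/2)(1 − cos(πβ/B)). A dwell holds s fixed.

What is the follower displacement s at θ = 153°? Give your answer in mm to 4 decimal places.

seg 1 [0°–35.8°] uniform, h=10: full span → s += 10 → s = 10.0000
seg 2 [35.8°–142.3°] dwell: s stays 10.0000
seg 3 [142.3°–165.7°] simple-harmonic, h=-10: θ=153° here. β=10.7, B=23.4. -10/2·(1 − cos(π·0.4573)) = -4.3307 → s = 5.6693

5.6693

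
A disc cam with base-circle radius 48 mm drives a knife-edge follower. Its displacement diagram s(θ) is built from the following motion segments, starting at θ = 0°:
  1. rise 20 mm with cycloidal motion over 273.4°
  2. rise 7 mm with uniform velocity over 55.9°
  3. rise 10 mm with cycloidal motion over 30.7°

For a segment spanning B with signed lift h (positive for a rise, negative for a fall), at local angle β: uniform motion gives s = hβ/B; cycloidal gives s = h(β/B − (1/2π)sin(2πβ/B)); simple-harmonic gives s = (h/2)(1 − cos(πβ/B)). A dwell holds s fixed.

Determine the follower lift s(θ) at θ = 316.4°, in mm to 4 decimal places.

seg 1 [0°–273.4°] cycloidal, h=20: full span → s += 20 → s = 20.0000
seg 2 [273.4°–329.3°] uniform, h=7: θ=316.4° here. β=43, B=55.9. 7·43/55.9 = 5.3846 → s = 25.3846

25.3846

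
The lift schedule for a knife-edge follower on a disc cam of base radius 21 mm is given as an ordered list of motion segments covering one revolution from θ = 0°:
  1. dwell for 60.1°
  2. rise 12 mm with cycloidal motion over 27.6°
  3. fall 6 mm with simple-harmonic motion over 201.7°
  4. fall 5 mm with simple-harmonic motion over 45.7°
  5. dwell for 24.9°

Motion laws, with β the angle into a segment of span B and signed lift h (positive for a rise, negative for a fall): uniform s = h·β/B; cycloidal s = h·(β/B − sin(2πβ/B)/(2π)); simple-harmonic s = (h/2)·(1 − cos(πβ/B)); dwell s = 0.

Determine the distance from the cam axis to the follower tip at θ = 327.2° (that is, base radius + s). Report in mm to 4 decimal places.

seg 1 [0°–60.1°] dwell: s stays 0.0000
seg 2 [60.1°–87.7°] cycloidal, h=12: full span → s += 12 → s = 12.0000
seg 3 [87.7°–289.4°] simple-harmonic, h=-6: full span → s += -6 → s = 6.0000
seg 4 [289.4°–335.1°] simple-harmonic, h=-5: θ=327.2° here. β=37.8, B=45.7. -5/2·(1 − cos(π·0.8271)) = -4.6403 → s = 1.3597
radial distance = base radius + s = 21 + 1.3597 = 22.3597

22.3597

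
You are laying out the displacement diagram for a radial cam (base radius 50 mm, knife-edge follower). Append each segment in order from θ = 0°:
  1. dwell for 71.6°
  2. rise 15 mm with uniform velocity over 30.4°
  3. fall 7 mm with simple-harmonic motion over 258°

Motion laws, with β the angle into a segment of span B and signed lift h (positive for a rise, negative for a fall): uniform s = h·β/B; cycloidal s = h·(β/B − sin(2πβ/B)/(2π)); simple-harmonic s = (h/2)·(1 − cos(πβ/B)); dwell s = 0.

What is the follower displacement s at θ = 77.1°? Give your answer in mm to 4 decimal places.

seg 1 [0°–71.6°] dwell: s stays 0.0000
seg 2 [71.6°–102°] uniform, h=15: θ=77.1° here. β=5.5, B=30.4. 15·5.5/30.4 = 2.7138 → s = 2.7138

2.7138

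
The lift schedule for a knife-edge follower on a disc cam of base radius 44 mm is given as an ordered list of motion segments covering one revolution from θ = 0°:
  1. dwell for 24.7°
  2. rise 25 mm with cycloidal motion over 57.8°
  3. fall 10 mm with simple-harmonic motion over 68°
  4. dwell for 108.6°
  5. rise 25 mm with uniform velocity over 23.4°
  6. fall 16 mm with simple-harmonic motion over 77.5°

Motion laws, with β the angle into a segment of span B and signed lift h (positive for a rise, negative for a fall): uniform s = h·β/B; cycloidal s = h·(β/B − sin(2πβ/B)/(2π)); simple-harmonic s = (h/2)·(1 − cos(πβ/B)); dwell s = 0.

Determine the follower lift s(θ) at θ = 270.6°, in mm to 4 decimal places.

seg 1 [0°–24.7°] dwell: s stays 0.0000
seg 2 [24.7°–82.5°] cycloidal, h=25: full span → s += 25 → s = 25.0000
seg 3 [82.5°–150.5°] simple-harmonic, h=-10: full span → s += -10 → s = 15.0000
seg 4 [150.5°–259.1°] dwell: s stays 15.0000
seg 5 [259.1°–282.5°] uniform, h=25: θ=270.6° here. β=11.5, B=23.4. 25·11.5/23.4 = 12.2863 → s = 27.2863

27.2863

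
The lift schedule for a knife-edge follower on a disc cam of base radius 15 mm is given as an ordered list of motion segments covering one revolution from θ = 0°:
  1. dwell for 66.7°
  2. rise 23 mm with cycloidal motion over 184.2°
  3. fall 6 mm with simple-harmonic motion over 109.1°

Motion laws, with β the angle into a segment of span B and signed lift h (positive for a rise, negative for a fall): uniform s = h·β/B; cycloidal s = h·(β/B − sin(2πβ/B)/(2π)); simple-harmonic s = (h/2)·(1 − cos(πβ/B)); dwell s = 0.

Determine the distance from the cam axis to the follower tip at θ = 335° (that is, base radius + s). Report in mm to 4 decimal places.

seg 1 [0°–66.7°] dwell: s stays 0.0000
seg 2 [66.7°–250.9°] cycloidal, h=23: full span → s += 23 → s = 23.0000
seg 3 [250.9°–360°] simple-harmonic, h=-6: θ=335° here. β=84.1, B=109.1. -6/2·(1 − cos(π·0.7709)) = -5.2556 → s = 17.7444
radial distance = base radius + s = 15 + 17.7444 = 32.7444

32.7444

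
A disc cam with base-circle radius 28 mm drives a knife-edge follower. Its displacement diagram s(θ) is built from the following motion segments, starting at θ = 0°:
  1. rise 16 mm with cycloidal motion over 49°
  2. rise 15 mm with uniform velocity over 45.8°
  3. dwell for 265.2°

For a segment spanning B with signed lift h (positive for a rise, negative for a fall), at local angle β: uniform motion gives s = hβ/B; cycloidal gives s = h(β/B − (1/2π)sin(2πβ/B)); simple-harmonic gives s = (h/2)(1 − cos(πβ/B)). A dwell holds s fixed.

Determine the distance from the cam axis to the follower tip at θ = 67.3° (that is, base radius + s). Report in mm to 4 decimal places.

seg 1 [0°–49°] cycloidal, h=16: full span → s += 16 → s = 16.0000
seg 2 [49°–94.8°] uniform, h=15: θ=67.3° here. β=18.3, B=45.8. 15·18.3/45.8 = 5.9934 → s = 21.9934
radial distance = base radius + s = 28 + 21.9934 = 49.9934

49.9934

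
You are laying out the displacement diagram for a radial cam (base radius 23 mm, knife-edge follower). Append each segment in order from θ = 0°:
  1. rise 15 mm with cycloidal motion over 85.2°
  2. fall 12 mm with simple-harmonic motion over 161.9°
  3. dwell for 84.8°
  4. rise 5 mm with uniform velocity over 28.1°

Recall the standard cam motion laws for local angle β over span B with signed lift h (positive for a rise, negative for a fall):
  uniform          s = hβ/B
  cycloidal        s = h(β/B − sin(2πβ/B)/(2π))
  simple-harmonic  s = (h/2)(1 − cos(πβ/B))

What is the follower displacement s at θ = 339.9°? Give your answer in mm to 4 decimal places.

seg 1 [0°–85.2°] cycloidal, h=15: full span → s += 15 → s = 15.0000
seg 2 [85.2°–247.1°] simple-harmonic, h=-12: full span → s += -12 → s = 3.0000
seg 3 [247.1°–331.9°] dwell: s stays 3.0000
seg 4 [331.9°–360°] uniform, h=5: θ=339.9° here. β=8, B=28.1. 5·8/28.1 = 1.4235 → s = 4.4235

4.4235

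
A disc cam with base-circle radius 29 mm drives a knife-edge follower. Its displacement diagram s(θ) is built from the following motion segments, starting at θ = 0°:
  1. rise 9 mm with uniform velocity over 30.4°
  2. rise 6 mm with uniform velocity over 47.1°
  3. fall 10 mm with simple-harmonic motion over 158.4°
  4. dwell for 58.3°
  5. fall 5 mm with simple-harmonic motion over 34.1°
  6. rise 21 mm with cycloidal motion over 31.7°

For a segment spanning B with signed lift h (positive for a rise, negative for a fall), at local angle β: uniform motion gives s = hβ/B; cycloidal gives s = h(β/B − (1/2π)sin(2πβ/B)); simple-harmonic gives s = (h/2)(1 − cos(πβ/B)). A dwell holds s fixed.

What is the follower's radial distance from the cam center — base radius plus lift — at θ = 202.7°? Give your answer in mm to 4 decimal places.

seg 1 [0°–30.4°] uniform, h=9: full span → s += 9 → s = 9.0000
seg 2 [30.4°–77.5°] uniform, h=6: full span → s += 6 → s = 15.0000
seg 3 [77.5°–235.9°] simple-harmonic, h=-10: θ=202.7° here. β=125.2, B=158.4. -10/2·(1 − cos(π·0.7904)) = -8.9547 → s = 6.0453
radial distance = base radius + s = 29 + 6.0453 = 35.0453

35.0453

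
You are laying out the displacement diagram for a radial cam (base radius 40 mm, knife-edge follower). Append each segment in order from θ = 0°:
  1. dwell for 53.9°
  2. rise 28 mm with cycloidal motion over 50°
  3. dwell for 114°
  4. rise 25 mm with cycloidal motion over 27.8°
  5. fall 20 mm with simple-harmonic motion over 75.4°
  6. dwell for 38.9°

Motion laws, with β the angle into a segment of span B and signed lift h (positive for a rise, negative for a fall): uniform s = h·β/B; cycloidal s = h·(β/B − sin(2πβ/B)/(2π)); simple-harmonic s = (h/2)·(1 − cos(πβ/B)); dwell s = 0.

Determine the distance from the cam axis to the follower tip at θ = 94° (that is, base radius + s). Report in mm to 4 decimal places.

seg 1 [0°–53.9°] dwell: s stays 0.0000
seg 2 [53.9°–103.9°] cycloidal, h=28: θ=94° here. β=40.1, B=50. 28·(0.8020 − sin(2π·0.8020)/(2π)) = 26.6766 → s = 26.6766
radial distance = base radius + s = 40 + 26.6766 = 66.6766

66.6766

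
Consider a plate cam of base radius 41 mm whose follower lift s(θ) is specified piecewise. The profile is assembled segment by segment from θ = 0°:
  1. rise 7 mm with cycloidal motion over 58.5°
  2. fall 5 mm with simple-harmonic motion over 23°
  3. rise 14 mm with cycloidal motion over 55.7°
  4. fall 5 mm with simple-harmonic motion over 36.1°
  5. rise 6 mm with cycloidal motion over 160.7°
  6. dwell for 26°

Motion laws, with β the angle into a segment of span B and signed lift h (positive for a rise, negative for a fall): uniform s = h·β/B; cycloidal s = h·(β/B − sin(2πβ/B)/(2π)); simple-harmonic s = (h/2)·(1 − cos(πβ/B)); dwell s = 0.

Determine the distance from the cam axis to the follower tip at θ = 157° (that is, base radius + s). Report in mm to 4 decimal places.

seg 1 [0°–58.5°] cycloidal, h=7: full span → s += 7 → s = 7.0000
seg 2 [58.5°–81.5°] simple-harmonic, h=-5: full span → s += -5 → s = 2.0000
seg 3 [81.5°–137.2°] cycloidal, h=14: full span → s += 14 → s = 16.0000
seg 4 [137.2°–173.3°] simple-harmonic, h=-5: θ=157° here. β=19.8, B=36.1. -5/2·(1 − cos(π·0.5485)) = -2.8793 → s = 13.1207
radial distance = base radius + s = 41 + 13.1207 = 54.1207

54.1207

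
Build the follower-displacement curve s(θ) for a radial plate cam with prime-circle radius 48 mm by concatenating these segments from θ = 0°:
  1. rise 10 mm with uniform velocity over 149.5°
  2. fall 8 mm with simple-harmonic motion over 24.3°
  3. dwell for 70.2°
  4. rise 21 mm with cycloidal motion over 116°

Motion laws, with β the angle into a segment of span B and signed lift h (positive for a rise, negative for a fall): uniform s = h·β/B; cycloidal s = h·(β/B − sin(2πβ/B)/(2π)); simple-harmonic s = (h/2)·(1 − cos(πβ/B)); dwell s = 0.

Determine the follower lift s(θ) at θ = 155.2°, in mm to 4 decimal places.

seg 1 [0°–149.5°] uniform, h=10: full span → s += 10 → s = 10.0000
seg 2 [149.5°–173.8°] simple-harmonic, h=-8: θ=155.2° here. β=5.7, B=24.3. -8/2·(1 − cos(π·0.2346)) = -1.0378 → s = 8.9622

8.9622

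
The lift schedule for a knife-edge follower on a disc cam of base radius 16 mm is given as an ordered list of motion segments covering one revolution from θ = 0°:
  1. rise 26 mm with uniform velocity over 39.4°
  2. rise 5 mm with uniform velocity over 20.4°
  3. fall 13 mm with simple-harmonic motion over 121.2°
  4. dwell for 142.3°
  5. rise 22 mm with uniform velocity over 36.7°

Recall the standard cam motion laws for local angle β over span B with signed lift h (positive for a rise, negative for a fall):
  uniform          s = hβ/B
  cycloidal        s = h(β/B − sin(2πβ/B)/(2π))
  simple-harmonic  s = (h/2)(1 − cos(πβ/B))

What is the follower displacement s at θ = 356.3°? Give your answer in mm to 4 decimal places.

seg 1 [0°–39.4°] uniform, h=26: full span → s += 26 → s = 26.0000
seg 2 [39.4°–59.8°] uniform, h=5: full span → s += 5 → s = 31.0000
seg 3 [59.8°–181°] simple-harmonic, h=-13: full span → s += -13 → s = 18.0000
seg 4 [181°–323.3°] dwell: s stays 18.0000
seg 5 [323.3°–360°] uniform, h=22: θ=356.3° here. β=33, B=36.7. 22·33/36.7 = 19.7820 → s = 37.7820

37.7820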